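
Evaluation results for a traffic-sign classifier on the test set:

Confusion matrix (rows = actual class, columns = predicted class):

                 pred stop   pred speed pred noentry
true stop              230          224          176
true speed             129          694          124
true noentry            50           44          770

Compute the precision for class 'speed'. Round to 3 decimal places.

Treat 'speed' as positive and all other classes as negative.
precision = TP/(TP+FP).
speed: TP=694, FP=224+44=268 → 694/962 = 0.7214

0.721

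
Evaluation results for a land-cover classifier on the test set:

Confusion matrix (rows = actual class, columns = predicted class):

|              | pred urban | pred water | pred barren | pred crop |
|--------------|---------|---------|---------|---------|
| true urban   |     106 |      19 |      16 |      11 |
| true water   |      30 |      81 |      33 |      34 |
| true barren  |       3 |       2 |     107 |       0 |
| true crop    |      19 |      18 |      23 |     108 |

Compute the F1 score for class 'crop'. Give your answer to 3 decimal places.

0.673

One-vs-rest for 'crop': TP = diagonal; FP = other classes predicted 'crop'; FN = 'crop' predicted as other.
F1 score = 2·TP/(2·TP+FP+FN).
crop: TP=108, FP=11+34+0=45, FN=19+18+23=60 → 216/321 = 0.6729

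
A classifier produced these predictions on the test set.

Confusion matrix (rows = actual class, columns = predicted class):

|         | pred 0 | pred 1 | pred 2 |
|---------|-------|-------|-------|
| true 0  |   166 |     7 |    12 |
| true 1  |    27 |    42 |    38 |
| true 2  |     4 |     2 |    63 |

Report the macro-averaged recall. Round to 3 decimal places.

0.734

Per-class recall (TP/(TP+FN)):
  0: TP=166, FN=7+12=19 → 166/185 = 0.8973
  1: TP=42, FN=27+38=65 → 42/107 = 0.3925
  2: TP=63, FN=4+2=6 → 63/69 = 0.9130
Macro-recall = mean = (0.8973 + 0.3925 + 0.9130) / 3 = 0.734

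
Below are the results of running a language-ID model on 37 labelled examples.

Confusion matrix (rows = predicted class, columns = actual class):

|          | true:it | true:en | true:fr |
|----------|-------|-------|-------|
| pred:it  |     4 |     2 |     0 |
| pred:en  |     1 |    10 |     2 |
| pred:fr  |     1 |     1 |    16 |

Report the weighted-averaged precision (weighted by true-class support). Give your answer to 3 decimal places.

0.811

Per-class precision (TP/(TP+FP)):
  it: TP=4, FP=2+0=2 → 4/6 = 0.6667
  en: TP=10, FP=1+2=3 → 10/13 = 0.7692
  fr: TP=16, FP=1+1=2 → 16/18 = 0.8889
Weighted-precision = Σ (supportᵢ/N)·precisionᵢ with N=37: (6/37)·0.6667 + (13/37)·0.7692 + (18/37)·0.8889 = 0.811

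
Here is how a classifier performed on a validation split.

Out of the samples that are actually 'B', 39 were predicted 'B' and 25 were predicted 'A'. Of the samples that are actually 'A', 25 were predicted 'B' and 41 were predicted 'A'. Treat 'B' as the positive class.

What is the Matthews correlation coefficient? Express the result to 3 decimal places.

MCC = (TP·TN − FP·FN) / √((TP+FP)(TP+FN)(TN+FP)(TN+FN))
Numerator = 39·41 − 25·25 = 974
Denominator = √(64·64·66·66) = √17842176 = 4224.0000
MCC = 974 / 4224.0000 = 0.231

0.231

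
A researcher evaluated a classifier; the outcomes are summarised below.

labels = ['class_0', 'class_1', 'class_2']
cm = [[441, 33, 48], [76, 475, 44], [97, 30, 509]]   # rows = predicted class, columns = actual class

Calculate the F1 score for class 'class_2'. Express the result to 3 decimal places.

0.823

One-vs-rest for 'class_2': TP = diagonal; FP = other classes predicted 'class_2'; FN = 'class_2' predicted as other.
F1 score = 2·TP/(2·TP+FP+FN).
class_2: TP=509, FP=97+30=127, FN=48+44=92 → 1018/1237 = 0.8230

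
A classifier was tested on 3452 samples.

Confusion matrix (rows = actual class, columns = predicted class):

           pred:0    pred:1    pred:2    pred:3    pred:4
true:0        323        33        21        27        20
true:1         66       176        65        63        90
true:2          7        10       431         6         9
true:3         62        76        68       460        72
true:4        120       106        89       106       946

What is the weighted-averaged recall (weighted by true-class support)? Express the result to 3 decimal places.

0.677

Per-class recall (TP/(TP+FN)):
  0: TP=323, FN=33+21+27+20=101 → 323/424 = 0.7618
  1: TP=176, FN=66+65+63+90=284 → 176/460 = 0.3826
  2: TP=431, FN=7+10+6+9=32 → 431/463 = 0.9309
  3: TP=460, FN=62+76+68+72=278 → 460/738 = 0.6233
  4: TP=946, FN=120+106+89+106=421 → 946/1367 = 0.6920
Weighted-recall = Σ (supportᵢ/N)·recallᵢ with N=3452: (424/3452)·0.7618 + (460/3452)·0.3826 + (463/3452)·0.9309 + (738/3452)·0.6233 + (1367/3452)·0.6920 = 0.677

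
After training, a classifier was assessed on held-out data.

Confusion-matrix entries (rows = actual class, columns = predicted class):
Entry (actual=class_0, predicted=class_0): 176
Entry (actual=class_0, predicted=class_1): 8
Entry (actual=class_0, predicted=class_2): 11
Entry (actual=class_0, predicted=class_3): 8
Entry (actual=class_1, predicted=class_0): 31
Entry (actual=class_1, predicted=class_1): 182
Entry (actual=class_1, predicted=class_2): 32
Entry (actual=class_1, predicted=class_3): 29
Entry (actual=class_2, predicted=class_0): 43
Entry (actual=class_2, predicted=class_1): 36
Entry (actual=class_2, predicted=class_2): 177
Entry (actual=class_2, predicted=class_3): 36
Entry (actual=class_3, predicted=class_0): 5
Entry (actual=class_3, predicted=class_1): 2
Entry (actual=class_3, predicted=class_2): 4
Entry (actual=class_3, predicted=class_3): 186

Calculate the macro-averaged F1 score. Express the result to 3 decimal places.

0.749

Per-class F1 score (2·TP/(2·TP+FP+FN)):
  class_0: TP=176, FP=31+43+5=79, FN=8+11+8=27 → 352/458 = 0.7686
  class_1: TP=182, FP=8+36+2=46, FN=31+32+29=92 → 364/502 = 0.7251
  class_2: TP=177, FP=11+32+4=47, FN=43+36+36=115 → 354/516 = 0.6860
  class_3: TP=186, FP=8+29+36=73, FN=5+2+4=11 → 372/456 = 0.8158
Macro-F1 score = mean = (0.7686 + 0.7251 + 0.6860 + 0.8158) / 4 = 0.749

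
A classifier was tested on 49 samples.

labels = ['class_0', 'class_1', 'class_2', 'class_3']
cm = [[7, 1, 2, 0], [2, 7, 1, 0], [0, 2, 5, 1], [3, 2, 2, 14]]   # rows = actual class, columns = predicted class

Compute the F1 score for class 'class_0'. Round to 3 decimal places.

0.636

Take TP from the diagonal, FP from the rest of the 'class_0' prediction marginal, FN from the rest of the 'class_0' actual marginal.
F1 score = 2·TP/(2·TP+FP+FN).
class_0: TP=7, FP=2+0+3=5, FN=1+2+0=3 → 14/22 = 0.6364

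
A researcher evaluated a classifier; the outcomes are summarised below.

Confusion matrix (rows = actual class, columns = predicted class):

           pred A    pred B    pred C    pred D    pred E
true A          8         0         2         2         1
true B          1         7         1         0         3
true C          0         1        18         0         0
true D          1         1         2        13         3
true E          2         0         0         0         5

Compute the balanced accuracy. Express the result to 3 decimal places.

0.702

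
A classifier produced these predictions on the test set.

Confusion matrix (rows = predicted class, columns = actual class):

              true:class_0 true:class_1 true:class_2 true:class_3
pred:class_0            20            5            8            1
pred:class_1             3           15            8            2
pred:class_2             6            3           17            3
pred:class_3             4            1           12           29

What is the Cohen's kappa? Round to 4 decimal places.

0.4543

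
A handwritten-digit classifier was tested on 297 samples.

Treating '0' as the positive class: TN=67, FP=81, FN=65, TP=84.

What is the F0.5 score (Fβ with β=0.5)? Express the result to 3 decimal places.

Fβ = (1+β²)·TP / ((1+β²)·TP + β²·FN + FP), with β²=1/4
= 1.25·84 / (1.25·84 + 0.25·65 + 81) = 0.519

0.519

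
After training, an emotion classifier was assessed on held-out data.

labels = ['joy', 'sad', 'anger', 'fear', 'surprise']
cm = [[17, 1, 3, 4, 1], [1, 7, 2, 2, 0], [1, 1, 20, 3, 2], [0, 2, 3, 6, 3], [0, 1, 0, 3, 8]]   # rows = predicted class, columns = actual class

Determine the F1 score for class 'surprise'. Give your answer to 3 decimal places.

One-vs-rest for 'surprise': TP = diagonal; FP = other classes predicted 'surprise'; FN = 'surprise' predicted as other.
F1 score = 2·TP/(2·TP+FP+FN).
surprise: TP=8, FP=0+1+0+3=4, FN=1+0+2+3=6 → 16/26 = 0.6154

0.615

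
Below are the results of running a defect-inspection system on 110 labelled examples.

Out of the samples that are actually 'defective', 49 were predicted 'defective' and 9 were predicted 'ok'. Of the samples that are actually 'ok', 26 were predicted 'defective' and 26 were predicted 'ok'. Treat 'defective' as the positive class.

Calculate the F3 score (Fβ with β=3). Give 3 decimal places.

Fβ = (1+β²)·TP / ((1+β²)·TP + β²·FN + FP), with β²=9
= 10·49 / (10·49 + 9·9 + 26) = 0.821

0.821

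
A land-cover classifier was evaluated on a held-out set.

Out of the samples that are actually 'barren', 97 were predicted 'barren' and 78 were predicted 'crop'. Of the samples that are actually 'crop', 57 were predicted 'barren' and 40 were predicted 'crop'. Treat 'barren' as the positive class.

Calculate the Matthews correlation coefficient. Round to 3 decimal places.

MCC = (TP·TN − FP·FN) / √((TP+FP)(TP+FN)(TN+FP)(TN+FN))
Numerator = 97·40 − 57·78 = -566
Denominator = √(154·175·97·118) = √308469700 = 17563.3055
MCC = -566 / 17563.3055 = -0.032

-0.032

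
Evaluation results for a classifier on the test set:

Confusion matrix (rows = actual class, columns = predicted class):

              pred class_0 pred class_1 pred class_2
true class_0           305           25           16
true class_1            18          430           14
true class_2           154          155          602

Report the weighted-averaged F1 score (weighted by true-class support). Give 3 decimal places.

0.778

Per-class F1 score (2·TP/(2·TP+FP+FN)):
  class_0: TP=305, FP=18+154=172, FN=25+16=41 → 610/823 = 0.7412
  class_1: TP=430, FP=25+155=180, FN=18+14=32 → 860/1072 = 0.8022
  class_2: TP=602, FP=16+14=30, FN=154+155=309 → 1204/1543 = 0.7803
Weighted-F1 score = Σ (supportᵢ/N)·F1 scoreᵢ with N=1719: (346/1719)·0.7412 + (462/1719)·0.8022 + (911/1719)·0.7803 = 0.778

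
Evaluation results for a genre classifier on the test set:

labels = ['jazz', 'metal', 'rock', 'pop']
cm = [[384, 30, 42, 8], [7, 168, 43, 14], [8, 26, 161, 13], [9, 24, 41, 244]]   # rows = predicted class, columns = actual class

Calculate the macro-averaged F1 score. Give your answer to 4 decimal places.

0.7622

Per-class F1 score (2·TP/(2·TP+FP+FN)):
  jazz: TP=384, FP=30+42+8=80, FN=7+8+9=24 → 768/872 = 0.88073
  metal: TP=168, FP=7+43+14=64, FN=30+26+24=80 → 336/480 = 0.70000
  rock: TP=161, FP=8+26+13=47, FN=42+43+41=126 → 322/495 = 0.65051
  pop: TP=244, FP=9+24+41=74, FN=8+14+13=35 → 488/597 = 0.81742
Macro-F1 score = mean = (0.88073 + 0.70000 + 0.65051 + 0.81742) / 4 = 0.7622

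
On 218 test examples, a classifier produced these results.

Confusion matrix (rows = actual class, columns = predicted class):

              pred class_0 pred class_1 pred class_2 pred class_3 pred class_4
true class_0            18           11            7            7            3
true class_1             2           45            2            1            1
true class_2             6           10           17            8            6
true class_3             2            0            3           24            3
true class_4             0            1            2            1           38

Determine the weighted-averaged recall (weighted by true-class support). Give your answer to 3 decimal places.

0.651

Per-class recall (TP/(TP+FN)):
  class_0: TP=18, FN=11+7+7+3=28 → 18/46 = 0.3913
  class_1: TP=45, FN=2+2+1+1=6 → 45/51 = 0.8824
  class_2: TP=17, FN=6+10+8+6=30 → 17/47 = 0.3617
  class_3: TP=24, FN=2+0+3+3=8 → 24/32 = 0.7500
  class_4: TP=38, FN=0+1+2+1=4 → 38/42 = 0.9048
Weighted-recall = Σ (supportᵢ/N)·recallᵢ with N=218: (46/218)·0.3913 + (51/218)·0.8824 + (47/218)·0.3617 + (32/218)·0.7500 + (42/218)·0.9048 = 0.651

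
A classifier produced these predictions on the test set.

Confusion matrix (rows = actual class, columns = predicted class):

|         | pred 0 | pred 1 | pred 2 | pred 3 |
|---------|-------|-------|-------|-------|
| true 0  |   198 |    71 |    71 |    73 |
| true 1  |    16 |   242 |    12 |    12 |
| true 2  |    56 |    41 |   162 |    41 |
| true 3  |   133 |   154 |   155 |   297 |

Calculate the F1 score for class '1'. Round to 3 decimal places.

0.613

F1 score = 2·TP/(2·TP+FP+FN).
1: TP=242, FP=71+41+154=266, FN=16+12+12=40 → 484/790 = 0.6127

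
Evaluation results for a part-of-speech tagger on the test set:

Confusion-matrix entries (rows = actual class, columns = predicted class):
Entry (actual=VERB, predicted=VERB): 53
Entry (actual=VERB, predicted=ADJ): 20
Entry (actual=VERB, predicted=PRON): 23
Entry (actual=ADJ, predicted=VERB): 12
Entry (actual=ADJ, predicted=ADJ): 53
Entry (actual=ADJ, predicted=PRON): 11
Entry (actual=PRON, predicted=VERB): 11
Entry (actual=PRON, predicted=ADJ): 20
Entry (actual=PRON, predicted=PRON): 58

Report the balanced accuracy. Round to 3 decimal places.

Balanced accuracy = mean of per-class recall.
  VERB: recall = 53/96 = 0.5521
  ADJ: recall = 53/76 = 0.6974
  PRON: recall = 58/89 = 0.6517
Mean = (0.5521 + 0.6974 + 0.6517) / 3 = 0.634

0.634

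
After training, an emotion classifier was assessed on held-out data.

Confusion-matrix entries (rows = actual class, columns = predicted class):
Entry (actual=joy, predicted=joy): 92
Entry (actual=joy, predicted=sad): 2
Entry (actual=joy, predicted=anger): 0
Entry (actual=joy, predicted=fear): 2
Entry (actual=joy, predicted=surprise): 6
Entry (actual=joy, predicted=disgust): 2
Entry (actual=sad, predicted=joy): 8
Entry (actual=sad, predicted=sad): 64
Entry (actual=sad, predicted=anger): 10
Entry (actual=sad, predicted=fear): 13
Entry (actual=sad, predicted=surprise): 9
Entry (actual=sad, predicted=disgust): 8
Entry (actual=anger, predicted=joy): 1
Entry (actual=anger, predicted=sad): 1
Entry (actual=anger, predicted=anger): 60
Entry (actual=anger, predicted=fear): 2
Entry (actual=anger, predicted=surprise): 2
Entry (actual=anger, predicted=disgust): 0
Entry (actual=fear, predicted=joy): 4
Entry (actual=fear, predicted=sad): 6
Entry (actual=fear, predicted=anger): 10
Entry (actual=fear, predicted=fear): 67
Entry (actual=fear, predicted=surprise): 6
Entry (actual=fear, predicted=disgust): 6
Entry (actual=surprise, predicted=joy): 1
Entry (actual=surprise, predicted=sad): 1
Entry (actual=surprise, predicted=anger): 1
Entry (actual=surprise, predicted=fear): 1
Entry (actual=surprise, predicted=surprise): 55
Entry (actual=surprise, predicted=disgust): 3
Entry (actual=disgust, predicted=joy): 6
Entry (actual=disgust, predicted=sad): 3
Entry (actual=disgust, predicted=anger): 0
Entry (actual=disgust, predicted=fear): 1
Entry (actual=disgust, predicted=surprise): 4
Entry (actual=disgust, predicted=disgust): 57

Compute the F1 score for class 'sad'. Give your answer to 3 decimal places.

0.677

F1 score = 2·TP/(2·TP+FP+FN).
sad: TP=64, FP=2+1+6+1+3=13, FN=8+10+13+9+8=48 → 128/189 = 0.6772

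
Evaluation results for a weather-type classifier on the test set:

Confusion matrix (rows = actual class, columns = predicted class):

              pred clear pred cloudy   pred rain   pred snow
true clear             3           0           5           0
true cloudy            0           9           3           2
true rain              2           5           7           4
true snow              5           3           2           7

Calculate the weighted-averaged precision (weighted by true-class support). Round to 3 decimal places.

0.463

Per-class precision (TP/(TP+FP)):
  clear: TP=3, FP=0+2+5=7 → 3/10 = 0.3000
  cloudy: TP=9, FP=0+5+3=8 → 9/17 = 0.5294
  rain: TP=7, FP=5+3+2=10 → 7/17 = 0.4118
  snow: TP=7, FP=0+2+4=6 → 7/13 = 0.5385
Weighted-precision = Σ (supportᵢ/N)·precisionᵢ with N=57: (8/57)·0.3000 + (14/57)·0.5294 + (18/57)·0.4118 + (17/57)·0.5385 = 0.463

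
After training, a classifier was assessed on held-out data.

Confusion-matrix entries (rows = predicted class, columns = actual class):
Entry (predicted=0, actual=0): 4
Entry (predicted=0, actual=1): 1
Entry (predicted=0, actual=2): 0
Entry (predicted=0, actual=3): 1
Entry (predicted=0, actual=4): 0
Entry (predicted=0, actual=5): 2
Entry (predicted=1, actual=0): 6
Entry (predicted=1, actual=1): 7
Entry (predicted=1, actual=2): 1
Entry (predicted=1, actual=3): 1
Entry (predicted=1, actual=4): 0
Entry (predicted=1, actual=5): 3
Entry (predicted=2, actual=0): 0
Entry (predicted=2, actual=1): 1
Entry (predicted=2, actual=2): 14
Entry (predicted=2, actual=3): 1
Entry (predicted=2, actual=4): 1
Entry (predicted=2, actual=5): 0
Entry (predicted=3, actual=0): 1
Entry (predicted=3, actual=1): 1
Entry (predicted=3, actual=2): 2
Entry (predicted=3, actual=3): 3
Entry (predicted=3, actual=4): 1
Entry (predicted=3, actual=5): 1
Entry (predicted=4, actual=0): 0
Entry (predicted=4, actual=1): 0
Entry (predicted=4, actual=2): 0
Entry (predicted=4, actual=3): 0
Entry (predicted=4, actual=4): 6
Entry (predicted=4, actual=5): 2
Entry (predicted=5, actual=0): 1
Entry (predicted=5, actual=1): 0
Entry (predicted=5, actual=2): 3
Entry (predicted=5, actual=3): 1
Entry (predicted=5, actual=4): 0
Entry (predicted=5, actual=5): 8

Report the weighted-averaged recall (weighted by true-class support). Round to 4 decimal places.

0.5753

Per-class recall (TP/(TP+FN)):
  0: TP=4, FN=6+0+1+0+1=8 → 4/12 = 0.33333
  1: TP=7, FN=1+1+1+0+0=3 → 7/10 = 0.70000
  2: TP=14, FN=0+1+2+0+3=6 → 14/20 = 0.70000
  3: TP=3, FN=1+1+1+0+1=4 → 3/7 = 0.42857
  4: TP=6, FN=0+0+1+1+0=2 → 6/8 = 0.75000
  5: TP=8, FN=2+3+0+1+2=8 → 8/16 = 0.50000
Weighted-recall = Σ (supportᵢ/N)·recallᵢ with N=73: (12/73)·0.33333 + (10/73)·0.70000 + (20/73)·0.70000 + (7/73)·0.42857 + (8/73)·0.75000 + (16/73)·0.50000 = 0.5753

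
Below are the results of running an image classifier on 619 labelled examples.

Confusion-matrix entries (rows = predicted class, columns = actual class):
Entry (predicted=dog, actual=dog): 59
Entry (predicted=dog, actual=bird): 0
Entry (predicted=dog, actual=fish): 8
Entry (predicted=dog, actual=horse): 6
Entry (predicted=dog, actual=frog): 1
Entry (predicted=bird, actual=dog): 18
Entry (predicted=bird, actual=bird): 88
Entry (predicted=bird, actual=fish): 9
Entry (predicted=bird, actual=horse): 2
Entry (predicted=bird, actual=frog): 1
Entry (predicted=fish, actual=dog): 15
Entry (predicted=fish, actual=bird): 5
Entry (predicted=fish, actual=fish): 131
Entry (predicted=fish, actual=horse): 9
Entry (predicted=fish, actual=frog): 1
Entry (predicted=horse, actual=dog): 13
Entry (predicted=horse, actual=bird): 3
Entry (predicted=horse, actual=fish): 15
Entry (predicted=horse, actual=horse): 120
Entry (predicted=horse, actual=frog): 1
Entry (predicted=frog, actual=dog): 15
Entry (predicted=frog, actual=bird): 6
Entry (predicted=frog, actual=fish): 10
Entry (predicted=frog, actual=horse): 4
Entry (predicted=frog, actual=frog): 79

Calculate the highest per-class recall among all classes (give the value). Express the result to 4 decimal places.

0.9518

Per-class recall (TP/(TP+FN)):
  dog: TP=59, FN=18+15+13+15=61 → 59/120 = 0.49167
  bird: TP=88, FN=0+5+3+6=14 → 88/102 = 0.86275
  fish: TP=131, FN=8+9+15+10=42 → 131/173 = 0.75723
  horse: TP=120, FN=6+2+9+4=21 → 120/141 = 0.85106
  frog: TP=79, FN=1+1+1+1=4 → 79/83 = 0.95181
Highest is class 'frog' with recall = 0.9518.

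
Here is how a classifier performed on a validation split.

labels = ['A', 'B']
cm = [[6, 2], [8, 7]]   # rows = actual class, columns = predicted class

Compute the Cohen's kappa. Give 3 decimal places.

Observed agreement pₒ = trace/N = 13/23 = 0.5652
Expected agreement pₑ = Σ (rowᵢ·colᵢ)/N² = (8·14 + 15·9)/23² = 0.4669
κ = (pₒ − pₑ)/(1 − pₑ) = (0.5652 − 0.4669)/(1 − 0.4669) = 0.184

0.184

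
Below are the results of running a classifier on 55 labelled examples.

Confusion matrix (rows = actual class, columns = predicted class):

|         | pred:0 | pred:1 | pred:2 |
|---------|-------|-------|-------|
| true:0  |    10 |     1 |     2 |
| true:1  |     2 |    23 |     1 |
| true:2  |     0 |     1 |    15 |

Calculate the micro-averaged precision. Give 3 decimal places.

0.873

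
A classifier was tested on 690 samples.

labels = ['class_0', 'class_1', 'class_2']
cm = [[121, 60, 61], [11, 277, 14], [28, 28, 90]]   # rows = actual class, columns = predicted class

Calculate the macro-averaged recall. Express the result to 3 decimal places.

0.678

Per-class recall (TP/(TP+FN)):
  class_0: TP=121, FN=60+61=121 → 121/242 = 0.5000
  class_1: TP=277, FN=11+14=25 → 277/302 = 0.9172
  class_2: TP=90, FN=28+28=56 → 90/146 = 0.6164
Macro-recall = mean = (0.5000 + 0.9172 + 0.6164) / 3 = 0.678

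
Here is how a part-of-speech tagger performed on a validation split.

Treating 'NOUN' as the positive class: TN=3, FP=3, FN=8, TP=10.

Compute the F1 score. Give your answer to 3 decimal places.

0.645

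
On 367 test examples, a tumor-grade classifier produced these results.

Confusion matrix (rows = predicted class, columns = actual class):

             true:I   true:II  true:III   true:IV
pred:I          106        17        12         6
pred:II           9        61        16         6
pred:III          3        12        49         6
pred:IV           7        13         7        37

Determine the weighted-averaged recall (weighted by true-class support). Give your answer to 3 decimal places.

0.689

Per-class recall (TP/(TP+FN)):
  I: TP=106, FN=9+3+7=19 → 106/125 = 0.8480
  II: TP=61, FN=17+12+13=42 → 61/103 = 0.5922
  III: TP=49, FN=12+16+7=35 → 49/84 = 0.5833
  IV: TP=37, FN=6+6+6=18 → 37/55 = 0.6727
Weighted-recall = Σ (supportᵢ/N)·recallᵢ with N=367: (125/367)·0.8480 + (103/367)·0.5922 + (84/367)·0.5833 + (55/367)·0.6727 = 0.689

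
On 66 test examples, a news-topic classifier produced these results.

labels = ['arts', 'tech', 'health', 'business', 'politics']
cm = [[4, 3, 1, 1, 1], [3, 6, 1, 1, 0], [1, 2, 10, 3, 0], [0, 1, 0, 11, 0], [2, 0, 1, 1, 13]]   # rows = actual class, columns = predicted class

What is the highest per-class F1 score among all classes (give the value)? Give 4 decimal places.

Per-class F1 score (2·TP/(2·TP+FP+FN)):
  arts: TP=4, FP=3+1+0+2=6, FN=3+1+1+1=6 → 8/20 = 0.40000
  tech: TP=6, FP=3+2+1+0=6, FN=3+1+1+0=5 → 12/23 = 0.52174
  health: TP=10, FP=1+1+0+1=3, FN=1+2+3+0=6 → 20/29 = 0.68966
  business: TP=11, FP=1+1+3+1=6, FN=0+1+0+0=1 → 22/29 = 0.75862
  politics: TP=13, FP=1+0+0+0=1, FN=2+0+1+1=4 → 26/31 = 0.83871
Highest is class 'politics' with F1 score = 0.8387.

0.8387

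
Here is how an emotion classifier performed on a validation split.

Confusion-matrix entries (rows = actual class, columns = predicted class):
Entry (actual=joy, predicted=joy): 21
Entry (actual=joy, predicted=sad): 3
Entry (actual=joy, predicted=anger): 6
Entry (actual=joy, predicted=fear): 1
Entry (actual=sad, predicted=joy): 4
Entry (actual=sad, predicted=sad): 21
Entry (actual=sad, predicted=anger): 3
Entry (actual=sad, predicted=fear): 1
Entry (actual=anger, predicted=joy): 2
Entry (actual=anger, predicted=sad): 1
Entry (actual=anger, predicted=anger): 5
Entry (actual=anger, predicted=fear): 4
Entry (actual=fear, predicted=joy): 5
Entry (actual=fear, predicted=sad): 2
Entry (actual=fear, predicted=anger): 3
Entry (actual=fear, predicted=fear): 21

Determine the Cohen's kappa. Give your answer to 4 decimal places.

0.5374

Observed agreement pₒ = trace/N = 68/103 = 0.66019
Expected agreement pₑ = Σ (rowᵢ·colᵢ)/N² = (31·32 + 29·27 + 12·17 + 31·27)/103² = 0.26544
κ = (pₒ − pₑ)/(1 − pₑ) = (0.66019 − 0.26544)/(1 − 0.26544) = 0.5374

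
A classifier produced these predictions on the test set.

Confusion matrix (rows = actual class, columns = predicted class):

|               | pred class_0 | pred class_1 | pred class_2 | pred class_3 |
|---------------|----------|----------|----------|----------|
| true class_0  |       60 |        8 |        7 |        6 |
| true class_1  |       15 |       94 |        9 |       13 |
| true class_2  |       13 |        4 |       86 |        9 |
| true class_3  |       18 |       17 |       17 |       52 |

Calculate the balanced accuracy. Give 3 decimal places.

0.682

Balanced accuracy = mean of per-class recall.
  class_0: recall = 60/81 = 0.7407
  class_1: recall = 94/131 = 0.7176
  class_2: recall = 86/112 = 0.7679
  class_3: recall = 52/104 = 0.5000
Mean = (0.7407 + 0.7176 + 0.7679 + 0.5000) / 4 = 0.682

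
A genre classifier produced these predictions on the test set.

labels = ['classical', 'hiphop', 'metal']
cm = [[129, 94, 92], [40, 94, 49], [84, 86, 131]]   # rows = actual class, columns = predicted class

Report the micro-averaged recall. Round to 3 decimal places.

Micro-averaging pools counts across classes: ΣTP=354, ΣFP=445, ΣFN=445.
Micro-recall = TP/(TP+FN) on pooled counts = 0.443 (equals overall accuracy in single-label multiclass).

0.443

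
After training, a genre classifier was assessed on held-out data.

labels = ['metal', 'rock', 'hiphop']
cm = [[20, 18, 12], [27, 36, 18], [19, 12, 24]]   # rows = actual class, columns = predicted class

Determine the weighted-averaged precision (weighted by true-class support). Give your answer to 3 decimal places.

0.450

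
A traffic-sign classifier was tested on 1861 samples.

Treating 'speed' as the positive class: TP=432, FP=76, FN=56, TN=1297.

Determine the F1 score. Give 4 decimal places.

0.8675

Precision = TP/(TP+FP) = 432/508 = 0.8504
Recall = TP/(TP+FN) = 432/488 = 0.8852
F1 = 2·TP/(2·TP+FP+FN) = 864/996 = 0.8675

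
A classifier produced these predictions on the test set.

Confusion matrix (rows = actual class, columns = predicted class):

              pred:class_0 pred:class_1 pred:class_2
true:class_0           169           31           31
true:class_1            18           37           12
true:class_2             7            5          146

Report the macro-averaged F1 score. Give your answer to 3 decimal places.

Per-class F1 score (2·TP/(2·TP+FP+FN)):
  class_0: TP=169, FP=18+7=25, FN=31+31=62 → 338/425 = 0.7953
  class_1: TP=37, FP=31+5=36, FN=18+12=30 → 74/140 = 0.5286
  class_2: TP=146, FP=31+12=43, FN=7+5=12 → 292/347 = 0.8415
Macro-F1 score = mean = (0.7953 + 0.5286 + 0.8415) / 3 = 0.722

0.722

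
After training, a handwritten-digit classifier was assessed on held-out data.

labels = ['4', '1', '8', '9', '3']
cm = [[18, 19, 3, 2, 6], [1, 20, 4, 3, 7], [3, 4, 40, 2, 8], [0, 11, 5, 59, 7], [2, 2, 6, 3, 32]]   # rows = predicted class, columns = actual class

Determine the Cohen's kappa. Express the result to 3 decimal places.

Observed agreement pₒ = trace/N = 169/267 = 0.6330
Expected agreement pₑ = Σ (rowᵢ·colᵢ)/N² = (24·48 + 56·35 + 58·57 + 69·82 + 60·45)/267² = 0.2073
κ = (pₒ − pₑ)/(1 − pₑ) = (0.6330 − 0.2073)/(1 − 0.2073) = 0.537

0.537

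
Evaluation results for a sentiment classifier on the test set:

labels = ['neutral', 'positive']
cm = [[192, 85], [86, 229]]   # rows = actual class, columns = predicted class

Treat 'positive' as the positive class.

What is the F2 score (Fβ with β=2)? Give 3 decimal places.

Fβ = (1+β²)·TP / ((1+β²)·TP + β²·FN + FP), with β²=4
= 5·229 / (5·229 + 4·86 + 85) = 0.727

0.727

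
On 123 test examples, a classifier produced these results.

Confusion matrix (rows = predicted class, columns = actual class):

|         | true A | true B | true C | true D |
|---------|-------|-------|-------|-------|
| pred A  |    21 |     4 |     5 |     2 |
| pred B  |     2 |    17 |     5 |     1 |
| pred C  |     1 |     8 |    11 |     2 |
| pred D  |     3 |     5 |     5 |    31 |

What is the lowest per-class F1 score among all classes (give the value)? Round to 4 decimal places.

0.4583

Per-class F1 score (2·TP/(2·TP+FP+FN)):
  A: TP=21, FP=4+5+2=11, FN=2+1+3=6 → 42/59 = 0.71186
  B: TP=17, FP=2+5+1=8, FN=4+8+5=17 → 34/59 = 0.57627
  C: TP=11, FP=1+8+2=11, FN=5+5+5=15 → 22/48 = 0.45833
  D: TP=31, FP=3+5+5=13, FN=2+1+2=5 → 62/80 = 0.77500
Lowest is class 'C' with F1 score = 0.4583.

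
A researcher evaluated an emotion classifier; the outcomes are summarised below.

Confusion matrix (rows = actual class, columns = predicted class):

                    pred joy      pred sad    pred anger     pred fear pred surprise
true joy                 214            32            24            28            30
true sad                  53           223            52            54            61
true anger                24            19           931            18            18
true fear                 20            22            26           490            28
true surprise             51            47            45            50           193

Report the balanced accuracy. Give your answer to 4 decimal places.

Balanced accuracy = mean of per-class recall.
  joy: recall = 214/328 = 0.65244
  sad: recall = 223/443 = 0.50339
  anger: recall = 931/1010 = 0.92178
  fear: recall = 490/586 = 0.83618
  surprise: recall = 193/386 = 0.50000
Mean = (0.65244 + 0.50339 + 0.92178 + 0.83618 + 0.50000) / 5 = 0.6828

0.6828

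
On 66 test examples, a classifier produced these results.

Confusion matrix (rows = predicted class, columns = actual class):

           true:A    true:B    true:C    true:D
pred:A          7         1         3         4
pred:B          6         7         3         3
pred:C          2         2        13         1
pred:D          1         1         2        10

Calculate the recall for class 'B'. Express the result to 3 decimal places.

Take TP from the diagonal, FP from the rest of the 'B' prediction marginal, FN from the rest of the 'B' actual marginal.
recall = TP/(TP+FN).
B: TP=7, FN=1+2+1=4 → 7/11 = 0.6364

0.636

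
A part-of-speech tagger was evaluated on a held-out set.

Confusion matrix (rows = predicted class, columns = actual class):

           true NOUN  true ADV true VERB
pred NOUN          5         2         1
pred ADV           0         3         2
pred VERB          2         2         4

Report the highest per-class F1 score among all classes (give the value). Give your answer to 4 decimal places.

Per-class F1 score (2·TP/(2·TP+FP+FN)):
  NOUN: TP=5, FP=2+1=3, FN=0+2=2 → 10/15 = 0.66667
  ADV: TP=3, FP=0+2=2, FN=2+2=4 → 6/12 = 0.50000
  VERB: TP=4, FP=2+2=4, FN=1+2=3 → 8/15 = 0.53333
Highest is class 'NOUN' with F1 score = 0.6667.

0.6667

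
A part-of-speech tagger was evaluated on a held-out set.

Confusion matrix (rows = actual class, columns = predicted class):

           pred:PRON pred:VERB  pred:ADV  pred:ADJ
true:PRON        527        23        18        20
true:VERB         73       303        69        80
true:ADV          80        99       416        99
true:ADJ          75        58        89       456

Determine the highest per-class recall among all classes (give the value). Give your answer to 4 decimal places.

Per-class recall (TP/(TP+FN)):
  PRON: TP=527, FN=23+18+20=61 → 527/588 = 0.89626
  VERB: TP=303, FN=73+69+80=222 → 303/525 = 0.57714
  ADV: TP=416, FN=80+99+99=278 → 416/694 = 0.59942
  ADJ: TP=456, FN=75+58+89=222 → 456/678 = 0.67257
Highest is class 'PRON' with recall = 0.8963.

0.8963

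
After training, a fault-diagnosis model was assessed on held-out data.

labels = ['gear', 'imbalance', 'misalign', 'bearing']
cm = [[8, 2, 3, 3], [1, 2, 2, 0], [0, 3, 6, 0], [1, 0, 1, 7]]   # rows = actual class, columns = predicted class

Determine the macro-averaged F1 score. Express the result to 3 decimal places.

0.564

Per-class F1 score (2·TP/(2·TP+FP+FN)):
  gear: TP=8, FP=1+0+1=2, FN=2+3+3=8 → 16/26 = 0.6154
  imbalance: TP=2, FP=2+3+0=5, FN=1+2+0=3 → 4/12 = 0.3333
  misalign: TP=6, FP=3+2+1=6, FN=0+3+0=3 → 12/21 = 0.5714
  bearing: TP=7, FP=3+0+0=3, FN=1+0+1=2 → 14/19 = 0.7368
Macro-F1 score = mean = (0.6154 + 0.3333 + 0.5714 + 0.7368) / 4 = 0.564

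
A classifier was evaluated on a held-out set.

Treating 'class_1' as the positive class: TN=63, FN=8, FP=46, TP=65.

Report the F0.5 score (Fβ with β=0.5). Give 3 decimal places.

0.629

Fβ = (1+β²)·TP / ((1+β²)·TP + β²·FN + FP), with β²=1/4
= 1.25·65 / (1.25·65 + 0.25·8 + 46) = 0.629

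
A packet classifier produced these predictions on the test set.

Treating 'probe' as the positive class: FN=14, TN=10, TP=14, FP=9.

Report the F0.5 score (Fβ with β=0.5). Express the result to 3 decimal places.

Fβ = (1+β²)·TP / ((1+β²)·TP + β²·FN + FP), with β²=1/4
= 1.25·14 / (1.25·14 + 0.25·14 + 9) = 0.583

0.583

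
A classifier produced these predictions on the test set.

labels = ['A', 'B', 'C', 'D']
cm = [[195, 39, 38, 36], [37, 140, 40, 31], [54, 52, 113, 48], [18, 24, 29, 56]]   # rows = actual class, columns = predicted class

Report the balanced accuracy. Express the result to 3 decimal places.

Balanced accuracy = mean of per-class recall.
  A: recall = 195/308 = 0.6331
  B: recall = 140/248 = 0.5645
  C: recall = 113/267 = 0.4232
  D: recall = 56/127 = 0.4409
Mean = (0.6331 + 0.5645 + 0.4232 + 0.4409) / 4 = 0.515

0.515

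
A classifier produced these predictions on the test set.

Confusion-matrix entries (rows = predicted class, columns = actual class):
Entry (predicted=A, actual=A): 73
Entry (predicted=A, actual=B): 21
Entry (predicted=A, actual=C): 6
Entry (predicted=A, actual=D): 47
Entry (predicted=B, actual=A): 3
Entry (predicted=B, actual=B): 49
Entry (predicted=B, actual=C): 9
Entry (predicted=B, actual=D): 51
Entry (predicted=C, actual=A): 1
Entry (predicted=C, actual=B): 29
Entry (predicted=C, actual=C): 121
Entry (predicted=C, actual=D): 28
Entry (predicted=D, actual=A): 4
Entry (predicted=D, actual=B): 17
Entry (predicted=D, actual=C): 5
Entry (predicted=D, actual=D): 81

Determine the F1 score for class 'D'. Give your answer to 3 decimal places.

F1 score = 2·TP/(2·TP+FP+FN).
D: TP=81, FP=4+17+5=26, FN=47+51+28=126 → 162/314 = 0.5159

0.516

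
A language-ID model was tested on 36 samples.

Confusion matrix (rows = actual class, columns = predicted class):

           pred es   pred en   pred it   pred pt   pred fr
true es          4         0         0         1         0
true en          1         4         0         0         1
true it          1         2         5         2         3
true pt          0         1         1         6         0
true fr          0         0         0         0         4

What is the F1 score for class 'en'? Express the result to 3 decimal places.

0.615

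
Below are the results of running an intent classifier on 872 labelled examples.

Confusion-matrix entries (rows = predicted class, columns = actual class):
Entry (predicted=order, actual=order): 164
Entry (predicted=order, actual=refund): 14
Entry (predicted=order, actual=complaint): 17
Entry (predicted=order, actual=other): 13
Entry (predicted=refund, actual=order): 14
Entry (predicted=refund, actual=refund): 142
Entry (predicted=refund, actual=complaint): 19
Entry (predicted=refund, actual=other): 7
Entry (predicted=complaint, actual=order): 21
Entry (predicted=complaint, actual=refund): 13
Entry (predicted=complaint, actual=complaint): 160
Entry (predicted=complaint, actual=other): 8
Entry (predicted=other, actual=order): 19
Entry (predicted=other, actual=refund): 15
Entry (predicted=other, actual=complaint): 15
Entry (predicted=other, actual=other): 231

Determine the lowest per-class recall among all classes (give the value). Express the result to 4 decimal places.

0.7523

Per-class recall (TP/(TP+FN)):
  order: TP=164, FN=14+21+19=54 → 164/218 = 0.75229
  refund: TP=142, FN=14+13+15=42 → 142/184 = 0.77174
  complaint: TP=160, FN=17+19+15=51 → 160/211 = 0.75829
  other: TP=231, FN=13+7+8=28 → 231/259 = 0.89189
Lowest is class 'order' with recall = 0.7523.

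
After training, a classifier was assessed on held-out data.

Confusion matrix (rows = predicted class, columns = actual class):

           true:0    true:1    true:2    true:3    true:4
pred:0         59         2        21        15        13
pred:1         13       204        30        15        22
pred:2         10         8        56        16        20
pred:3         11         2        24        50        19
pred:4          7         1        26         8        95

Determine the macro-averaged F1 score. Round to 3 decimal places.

0.579

Per-class F1 score (2·TP/(2·TP+FP+FN)):
  0: TP=59, FP=2+21+15+13=51, FN=13+10+11+7=41 → 118/210 = 0.5619
  1: TP=204, FP=13+30+15+22=80, FN=2+8+2+1=13 → 408/501 = 0.8144
  2: TP=56, FP=10+8+16+20=54, FN=21+30+24+26=101 → 112/267 = 0.4195
  3: TP=50, FP=11+2+24+19=56, FN=15+15+16+8=54 → 100/210 = 0.4762
  4: TP=95, FP=7+1+26+8=42, FN=13+22+20+19=74 → 190/306 = 0.6209
Macro-F1 score = mean = (0.5619 + 0.8144 + 0.4195 + 0.4762 + 0.6209) / 5 = 0.579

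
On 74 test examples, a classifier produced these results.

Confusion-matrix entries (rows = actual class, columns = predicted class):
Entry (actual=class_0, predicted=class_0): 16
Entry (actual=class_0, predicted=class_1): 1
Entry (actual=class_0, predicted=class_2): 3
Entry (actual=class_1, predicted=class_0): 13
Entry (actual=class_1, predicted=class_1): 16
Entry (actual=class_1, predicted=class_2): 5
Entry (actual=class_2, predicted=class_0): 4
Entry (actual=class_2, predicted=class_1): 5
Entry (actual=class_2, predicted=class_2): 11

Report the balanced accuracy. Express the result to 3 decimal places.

0.607

Balanced accuracy = mean of per-class recall.
  class_0: recall = 16/20 = 0.8000
  class_1: recall = 16/34 = 0.4706
  class_2: recall = 11/20 = 0.5500
Mean = (0.8000 + 0.4706 + 0.5500) / 3 = 0.607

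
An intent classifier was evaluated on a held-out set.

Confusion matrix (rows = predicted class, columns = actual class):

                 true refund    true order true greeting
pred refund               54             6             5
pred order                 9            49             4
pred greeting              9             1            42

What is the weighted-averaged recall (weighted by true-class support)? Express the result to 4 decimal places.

0.8101

Per-class recall (TP/(TP+FN)):
  refund: TP=54, FN=9+9=18 → 54/72 = 0.75000
  order: TP=49, FN=6+1=7 → 49/56 = 0.87500
  greeting: TP=42, FN=5+4=9 → 42/51 = 0.82353
Weighted-recall = Σ (supportᵢ/N)·recallᵢ with N=179: (72/179)·0.75000 + (56/179)·0.87500 + (51/179)·0.82353 = 0.8101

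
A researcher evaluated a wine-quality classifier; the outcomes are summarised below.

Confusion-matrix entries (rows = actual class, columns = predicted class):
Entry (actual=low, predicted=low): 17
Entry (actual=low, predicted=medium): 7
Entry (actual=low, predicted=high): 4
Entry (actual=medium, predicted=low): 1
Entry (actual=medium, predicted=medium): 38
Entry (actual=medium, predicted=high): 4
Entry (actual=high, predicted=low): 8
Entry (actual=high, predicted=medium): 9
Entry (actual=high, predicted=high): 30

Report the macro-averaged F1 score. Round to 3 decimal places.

0.706

Per-class F1 score (2·TP/(2·TP+FP+FN)):
  low: TP=17, FP=1+8=9, FN=7+4=11 → 34/54 = 0.6296
  medium: TP=38, FP=7+9=16, FN=1+4=5 → 76/97 = 0.7835
  high: TP=30, FP=4+4=8, FN=8+9=17 → 60/85 = 0.7059
Macro-F1 score = mean = (0.6296 + 0.7835 + 0.7059) / 3 = 0.706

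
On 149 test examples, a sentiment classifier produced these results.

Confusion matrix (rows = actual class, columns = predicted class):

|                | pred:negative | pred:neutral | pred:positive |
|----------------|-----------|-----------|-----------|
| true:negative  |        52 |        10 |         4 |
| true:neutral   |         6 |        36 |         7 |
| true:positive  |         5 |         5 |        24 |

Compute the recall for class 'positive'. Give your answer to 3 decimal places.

0.706

recall = TP/(TP+FN).
positive: TP=24, FN=5+5=10 → 24/34 = 0.7059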